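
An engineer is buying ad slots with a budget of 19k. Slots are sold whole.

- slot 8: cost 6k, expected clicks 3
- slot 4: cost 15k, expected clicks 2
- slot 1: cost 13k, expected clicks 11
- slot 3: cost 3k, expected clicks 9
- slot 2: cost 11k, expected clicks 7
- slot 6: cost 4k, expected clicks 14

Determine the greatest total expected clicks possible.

30

slot 3 + slot 2 + slot 6: cost 3 + 11 + 4 = 18 ≤ 19, expected clicks 9 + 7 + 14 = 30.
slot 1 + slot 6: cost 13 + 4 = 17 ≤ 19, expected clicks 11 + 14 = 25.
slot 8 + slot 3 + slot 6: cost 6 + 3 + 4 = 13 ≤ 19, expected clicks 3 + 9 + 14 = 26.
Best is slot 3, slot 2, and slot 6 with total expected clicks 30.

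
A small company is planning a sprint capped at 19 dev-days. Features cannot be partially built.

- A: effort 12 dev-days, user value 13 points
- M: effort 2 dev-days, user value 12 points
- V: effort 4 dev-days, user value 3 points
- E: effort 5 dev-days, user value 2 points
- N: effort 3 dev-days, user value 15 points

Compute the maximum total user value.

Allowing fractional choices, the relaxed optimum would be about 41.5, but features are indivisible.
A + M + N: effort 12 + 2 + 3 = 17 ≤ 19, user value 13 + 12 + 15 = 40.
M + V + E + N: effort 2 + 4 + 5 + 3 = 14 ≤ 19, user value 12 + 3 + 2 + 15 = 32.
A + V + N: effort 12 + 4 + 3 = 19 ≤ 19, user value 13 + 3 + 15 = 31.
Best is A, M, and N with total user value 40.

40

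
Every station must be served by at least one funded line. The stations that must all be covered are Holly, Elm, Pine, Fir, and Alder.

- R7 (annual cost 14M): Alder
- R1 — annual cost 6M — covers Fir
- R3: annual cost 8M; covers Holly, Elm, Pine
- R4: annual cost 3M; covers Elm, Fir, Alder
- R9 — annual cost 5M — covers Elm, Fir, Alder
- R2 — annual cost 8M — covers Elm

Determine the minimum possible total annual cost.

11

Choose R3 and R4: together they cover Holly, Elm, Pine, Fir, Alder — every station.
Total annual cost: 8 + 3 = 11.
No cover costs less than 11.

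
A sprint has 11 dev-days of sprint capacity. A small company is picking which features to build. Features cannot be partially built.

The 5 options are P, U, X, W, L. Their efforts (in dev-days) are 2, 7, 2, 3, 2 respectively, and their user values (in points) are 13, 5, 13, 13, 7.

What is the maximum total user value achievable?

46

Allowing fractional choices, the relaxed optimum would be about 47.4, but features are indivisible.
P + X + W: effort 2 + 2 + 3 = 7 ≤ 11, user value 13 + 13 + 13 = 39.
P + X + W + L: effort 2 + 2 + 3 + 2 = 9 ≤ 11, user value 13 + 13 + 13 + 7 = 46.
P + X + L: effort 2 + 2 + 2 = 6 ≤ 11, user value 13 + 13 + 7 = 33.
Best is P, X, W, and L with total user value 46.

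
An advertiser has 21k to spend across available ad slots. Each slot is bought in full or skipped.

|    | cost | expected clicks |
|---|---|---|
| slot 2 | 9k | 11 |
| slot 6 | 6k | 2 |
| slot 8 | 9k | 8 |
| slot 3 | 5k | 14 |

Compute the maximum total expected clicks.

Take slot 2, slot 6, and slot 3: cost 9 + 6 + 5 = 20 ≤ 21, expected clicks 11 + 2 + 14 = 27.
No other feasible combination does better.

27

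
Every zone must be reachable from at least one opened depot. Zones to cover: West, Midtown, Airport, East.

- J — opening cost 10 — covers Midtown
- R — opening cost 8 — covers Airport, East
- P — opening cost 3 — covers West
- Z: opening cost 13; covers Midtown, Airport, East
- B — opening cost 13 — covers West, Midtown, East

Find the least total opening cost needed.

16

The greedy cost-per-new-zone heuristic would pick P, R, and J for 21, but a cheaper cover exists.
Choose P and Z: together they cover West, Midtown, Airport, East — every zone.
Total opening cost: 3 + 13 = 16.
No cover costs less than 16.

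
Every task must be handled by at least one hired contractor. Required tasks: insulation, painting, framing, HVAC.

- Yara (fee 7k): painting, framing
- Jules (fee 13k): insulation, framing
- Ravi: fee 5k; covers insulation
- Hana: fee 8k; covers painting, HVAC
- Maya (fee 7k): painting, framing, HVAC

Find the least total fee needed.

12

This is an integer covering problem.
Choose Ravi and Maya: together they cover insulation, painting, framing, HVAC — every task.
Total fee: 5 + 7 = 12.
No cover costs less than 12.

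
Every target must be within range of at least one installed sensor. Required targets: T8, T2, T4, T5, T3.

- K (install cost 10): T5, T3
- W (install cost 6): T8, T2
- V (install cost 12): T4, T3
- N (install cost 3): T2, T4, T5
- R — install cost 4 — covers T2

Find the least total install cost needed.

This is an integer covering problem.
Choose K, W, and N: together they cover T8, T2, T4, T5, T3 — every target.
Total install cost: 10 + 6 + 3 = 19.
No cover costs less than 19.

19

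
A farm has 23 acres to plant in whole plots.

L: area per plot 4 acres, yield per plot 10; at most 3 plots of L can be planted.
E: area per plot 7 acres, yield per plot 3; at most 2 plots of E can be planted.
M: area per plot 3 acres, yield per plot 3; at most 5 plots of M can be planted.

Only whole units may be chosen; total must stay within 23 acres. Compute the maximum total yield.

L has the best ratio (10/4); taking only L gives at most 3×10 = 30 (stopped by the supply cap of 3).
Mixing does better — 3×L and 3×M: area 21 ≤ 23, yield 3·10 + 3·3 = 39.

39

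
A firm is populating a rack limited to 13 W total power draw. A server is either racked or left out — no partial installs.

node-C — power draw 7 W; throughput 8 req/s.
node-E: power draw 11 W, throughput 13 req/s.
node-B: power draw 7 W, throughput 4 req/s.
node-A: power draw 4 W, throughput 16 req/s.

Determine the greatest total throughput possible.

Allowing fractional choices, the relaxed optimum would be about 26.6, but servers are indivisible.
node-C + node-A: power draw 7 + 4 = 11 ≤ 13, throughput 8 + 16 = 24.
node-A: power draw 4 ≤ 13, throughput 16.
node-B + node-A: power draw 7 + 4 = 11 ≤ 13, throughput 4 + 16 = 20.
Best is node-C and node-A with total throughput 24.

24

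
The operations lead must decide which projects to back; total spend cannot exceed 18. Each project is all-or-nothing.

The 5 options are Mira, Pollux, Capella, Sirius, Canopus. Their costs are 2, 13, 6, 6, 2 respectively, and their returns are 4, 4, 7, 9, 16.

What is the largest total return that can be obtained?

Allowing fractional choices, the relaxed optimum would be about 36.6, but projects are indivisible.
Mira + Capella + Sirius + Canopus: cost 2 + 6 + 6 + 2 = 16 ≤ 18, return 4 + 7 + 9 + 16 = 36.
Capella + Sirius + Canopus: cost 6 + 6 + 2 = 14 ≤ 18, return 7 + 9 + 16 = 32.
Best is Mira, Capella, Sirius, and Canopus with total return 36.

36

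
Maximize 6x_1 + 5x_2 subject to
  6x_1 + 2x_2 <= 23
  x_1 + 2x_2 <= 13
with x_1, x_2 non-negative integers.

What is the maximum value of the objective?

37

The continuous relaxation peaks at (2, 5.5) with value 39.50; rounding to a feasible lattice point costs some objective.
(x_1,x_2)=(2,5): 6·2+2·5=22≤23, 1·2+2·5=12≤13, objective 37.
(x_1,x_2)=(1,6): 6·1+2·6=18≤23, 1·1+2·6=13≤13, objective 36.
No feasible integer point exceeds 37.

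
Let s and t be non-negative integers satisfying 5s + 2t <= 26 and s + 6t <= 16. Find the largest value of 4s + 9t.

34

(s,t)=(4,2): 5·4+2·2=24≤26, 1·4+6·2=16≤16, objective 34.
(s,t)=(3,2): 5·3+2·2=19≤26, 1·3+6·2=15≤16, objective 30.
(s,t)=(4,1): 5·4+2·1=22≤26, 1·4+6·1=10≤16, objective 25.
No feasible integer point exceeds 34.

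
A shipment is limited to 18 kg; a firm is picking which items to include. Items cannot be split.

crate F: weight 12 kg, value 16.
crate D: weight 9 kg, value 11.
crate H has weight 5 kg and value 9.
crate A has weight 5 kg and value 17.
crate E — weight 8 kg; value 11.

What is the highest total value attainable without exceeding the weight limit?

37

crate H + crate A + crate E: weight 5 + 5 + 8 = 18 ≤ 18, value 9 + 17 + 11 = 37.
crate F + crate A: weight 12 + 5 = 17 ≤ 18, value 16 + 17 = 33.
Best is crate H, crate A, and crate E with total value 37.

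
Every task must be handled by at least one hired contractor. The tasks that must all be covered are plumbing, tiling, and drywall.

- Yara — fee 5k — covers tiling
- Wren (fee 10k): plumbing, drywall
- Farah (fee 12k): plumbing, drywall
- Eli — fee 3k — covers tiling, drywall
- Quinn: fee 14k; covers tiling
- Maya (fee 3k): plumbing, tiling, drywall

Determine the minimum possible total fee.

3

Maya alone covers plumbing, tiling, drywall — every task.
Total fee: 3.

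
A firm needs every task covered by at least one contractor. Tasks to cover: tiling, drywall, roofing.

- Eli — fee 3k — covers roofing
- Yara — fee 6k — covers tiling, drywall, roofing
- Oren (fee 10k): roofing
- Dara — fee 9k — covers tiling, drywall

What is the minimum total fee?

This is a weighted set-cover instance.
Yara alone covers tiling, drywall, roofing — every task.
Total fee: 6.

6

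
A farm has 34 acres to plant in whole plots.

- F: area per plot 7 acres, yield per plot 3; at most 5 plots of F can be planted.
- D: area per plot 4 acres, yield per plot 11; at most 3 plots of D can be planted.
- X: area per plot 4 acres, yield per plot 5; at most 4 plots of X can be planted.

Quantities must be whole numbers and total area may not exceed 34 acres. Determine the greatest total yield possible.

This is a bounded integer knapsack.
3×D and 4×X: area 28 ≤ 34, yield 3·11 + 4·5 = 53.
1×F, 3×D, and 3×X: area 31 ≤ 34, yield 1·3 + 3·11 + 3·5 = 51.
Best is 53.

53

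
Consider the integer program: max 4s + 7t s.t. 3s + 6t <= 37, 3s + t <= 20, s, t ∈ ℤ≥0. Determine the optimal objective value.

44

The continuous relaxation peaks at (5.53, 3.4) with value 45.93; rounding to a feasible lattice point costs some objective.
(s,t)=(4,4): 3·4+6·4=36≤37, 3·4+1·4=16≤20, objective 44.
(s,t)=(5,3): 3·5+6·3=33≤37, 3·5+1·3=18≤20, objective 41.
(s,t)=(3,4): 3·3+6·4=33≤37, 3·3+1·4=13≤20, objective 40.
Maximum is 44 at (s,t)=(4,4).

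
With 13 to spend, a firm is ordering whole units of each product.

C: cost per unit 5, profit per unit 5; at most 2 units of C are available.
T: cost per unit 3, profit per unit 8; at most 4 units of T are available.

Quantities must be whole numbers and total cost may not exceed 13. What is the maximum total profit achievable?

This is a bounded integer knapsack.
T has the best ratio (8/3); taking only T gives at most 4×8 = 32 (stopped by the cost limit).
Optimal: 4×T: cost 12 ≤ 13, profit 4·8 = 32.

32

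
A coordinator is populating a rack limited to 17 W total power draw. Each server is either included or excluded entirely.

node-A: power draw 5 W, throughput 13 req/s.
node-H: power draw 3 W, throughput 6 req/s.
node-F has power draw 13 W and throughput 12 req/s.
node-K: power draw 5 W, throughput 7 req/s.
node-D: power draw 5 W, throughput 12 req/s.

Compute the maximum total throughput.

32

node-A + node-H + node-K: power draw 5 + 3 + 5 = 13 ≤ 17, throughput 13 + 6 + 7 = 26.
node-A + node-K + node-D: power draw 5 + 5 + 5 = 15 ≤ 17, throughput 13 + 7 + 12 = 32.
node-A + node-H + node-D: power draw 5 + 3 + 5 = 13 ≤ 17, throughput 13 + 6 + 12 = 31.
Best is node-A, node-K, and node-D with total throughput 32.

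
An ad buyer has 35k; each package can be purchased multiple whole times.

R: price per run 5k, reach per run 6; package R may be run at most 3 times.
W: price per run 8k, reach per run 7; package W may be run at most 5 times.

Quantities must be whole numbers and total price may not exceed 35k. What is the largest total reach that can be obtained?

33

Take 2×R and 3×W: price 34 ≤ 35, reach 2·6 + 3·7 = 33.
No other integer combination yields more.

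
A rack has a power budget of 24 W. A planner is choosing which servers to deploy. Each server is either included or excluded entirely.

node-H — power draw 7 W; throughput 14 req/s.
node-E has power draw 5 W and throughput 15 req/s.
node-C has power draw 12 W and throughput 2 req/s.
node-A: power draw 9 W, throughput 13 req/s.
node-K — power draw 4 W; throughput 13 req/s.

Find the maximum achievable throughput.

42

Allowing fractional choices, the relaxed optimum would be about 53.6, but servers are indivisible.
node-H + node-E + node-K: power draw 7 + 5 + 4 = 16 ≤ 24, throughput 14 + 15 + 13 = 42.
node-E + node-A + node-K: power draw 5 + 9 + 4 = 18 ≤ 24, throughput 15 + 13 + 13 = 41.
node-H + node-E + node-A: power draw 7 + 5 + 9 = 21 ≤ 24, throughput 14 + 15 + 13 = 42.
The maximum throughput is 42; one optimal choice is node-H, node-E, and node-K.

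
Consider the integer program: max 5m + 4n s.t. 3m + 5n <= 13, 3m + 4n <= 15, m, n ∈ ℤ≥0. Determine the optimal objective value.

20

The continuous relaxation peaks at (4.33, 0) with value 21.67; rounding to a feasible lattice point costs some objective.
(m,n)=(4,0) is feasible, giving 20.
(m,n)=(3,0) is feasible, giving 15.
Maximum is 20 at (m,n)=(4,0).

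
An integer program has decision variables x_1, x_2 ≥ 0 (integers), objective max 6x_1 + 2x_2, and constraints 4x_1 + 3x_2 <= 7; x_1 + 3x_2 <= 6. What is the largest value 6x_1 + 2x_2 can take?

(x_1,x_2)=(1,1): 4·1+3·1=7≤7, 1·1+3·1=4≤6, objective 8.
(x_1,x_2)=(1,0): 4·1+3·0=4≤7, 1·1+3·0=1≤6, objective 6.
(x_1,x_2)=(0,2): 4·0+3·2=6≤7, 1·0+3·2=6≤6, objective 4.
The best lattice point is (1,1), giving 8.

8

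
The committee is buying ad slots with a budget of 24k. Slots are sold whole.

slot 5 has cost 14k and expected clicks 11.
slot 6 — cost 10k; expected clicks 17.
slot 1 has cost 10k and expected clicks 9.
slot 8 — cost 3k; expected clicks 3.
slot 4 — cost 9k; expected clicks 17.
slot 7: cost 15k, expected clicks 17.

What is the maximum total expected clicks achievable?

37

This is a 0-1 knapsack instance.
slot 6 + slot 4: cost 10 + 9 = 19 ≤ 24, expected clicks 17 + 17 = 34.
slot 4 + slot 7: cost 9 + 15 = 24 ≤ 24, expected clicks 17 + 17 = 34.
slot 6 + slot 8 + slot 4: cost 10 + 3 + 9 = 22 ≤ 24, expected clicks 17 + 3 + 17 = 37.
Best is slot 6, slot 8, and slot 4 with total expected clicks 37.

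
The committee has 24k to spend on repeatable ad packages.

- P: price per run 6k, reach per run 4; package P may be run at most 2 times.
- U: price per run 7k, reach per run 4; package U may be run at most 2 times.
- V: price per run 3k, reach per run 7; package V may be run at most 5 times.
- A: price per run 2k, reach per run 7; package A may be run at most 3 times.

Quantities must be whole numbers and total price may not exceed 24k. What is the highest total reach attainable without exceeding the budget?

5×V and 3×A: price 21 ≤ 24, reach 5·7 + 3·7 = 56.
1×P, 4×V, and 3×A: price 24 ≤ 24, reach 1·4 + 4·7 + 3·7 = 53.
Best is 56.

56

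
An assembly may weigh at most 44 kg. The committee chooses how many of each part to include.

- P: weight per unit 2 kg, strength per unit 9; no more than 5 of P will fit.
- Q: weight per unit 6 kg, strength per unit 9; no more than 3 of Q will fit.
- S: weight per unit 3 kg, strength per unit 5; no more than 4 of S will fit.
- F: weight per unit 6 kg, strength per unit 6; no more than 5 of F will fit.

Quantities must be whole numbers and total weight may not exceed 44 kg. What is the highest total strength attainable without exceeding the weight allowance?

93

Take 5×P, 3×Q, 3×S, and 1×F: weight 43 ≤ 44, strength 5·9 + 3·9 + 3·5 + 1·6 = 93.
P has the best ratio (9/2) and is taken to its limit of 5; remaining capacity is filled optimally with the others.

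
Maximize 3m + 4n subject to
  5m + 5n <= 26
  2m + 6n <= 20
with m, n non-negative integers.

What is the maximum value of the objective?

17

Relaxing integrality, the LP optimum is 18.00 at (m,n) = (2.8, 2.4), which is not an integer point.
(m,n)=(3,2): 5·3+5·2=25≤26, 2·3+6·2=18≤20, objective 17.
(m,n)=(4,1): 5·4+5·1=25≤26, 2·4+6·1=14≤20, objective 16.
(m,n)=(1,3): 5·1+5·3=20≤26, 2·1+6·3=20≤20, objective 15.
Maximum is 17 at (m,n)=(3,2).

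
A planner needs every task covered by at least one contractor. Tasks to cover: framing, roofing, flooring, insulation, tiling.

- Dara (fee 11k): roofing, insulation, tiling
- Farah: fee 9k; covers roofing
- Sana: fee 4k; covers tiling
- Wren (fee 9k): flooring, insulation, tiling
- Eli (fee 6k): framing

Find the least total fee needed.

24

Choose Farah, Wren, and Eli: together they cover framing, roofing, flooring, insulation, tiling — every task.
Total fee: 9 + 9 + 6 = 24.
No cover costs less than 24.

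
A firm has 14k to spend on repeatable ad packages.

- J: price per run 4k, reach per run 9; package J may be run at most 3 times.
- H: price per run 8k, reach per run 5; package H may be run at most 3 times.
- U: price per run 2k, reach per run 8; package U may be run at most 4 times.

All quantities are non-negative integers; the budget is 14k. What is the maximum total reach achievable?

This is a bounded integer knapsack.
U has the best ratio (8/2); taking only U gives at most 4×8 = 32 (stopped by the supply cap of 4).
Mixing does better — 2×J and 3×U: price 14 ≤ 14, reach 2·9 + 3·8 = 42.

42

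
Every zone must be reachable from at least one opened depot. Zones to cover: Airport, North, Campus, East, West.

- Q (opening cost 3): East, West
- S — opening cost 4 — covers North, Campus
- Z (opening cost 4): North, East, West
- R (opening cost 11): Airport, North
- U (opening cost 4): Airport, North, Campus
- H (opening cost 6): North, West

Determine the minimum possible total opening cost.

Choose Q and U: together they cover Airport, North, Campus, East, West — every zone.
Total opening cost: 3 + 4 = 7.

7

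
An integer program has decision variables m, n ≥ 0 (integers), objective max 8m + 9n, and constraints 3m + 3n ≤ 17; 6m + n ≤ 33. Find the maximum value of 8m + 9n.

45

(m,n)=(0,5): 3·0+3·5=15≤17, 6·0+1·5=5≤33, objective 45.
(m,n)=(1,4): 3·1+3·4=15≤17, 6·1+1·4=10≤33, objective 44.
Maximum is 45 at (m,n)=(0,5).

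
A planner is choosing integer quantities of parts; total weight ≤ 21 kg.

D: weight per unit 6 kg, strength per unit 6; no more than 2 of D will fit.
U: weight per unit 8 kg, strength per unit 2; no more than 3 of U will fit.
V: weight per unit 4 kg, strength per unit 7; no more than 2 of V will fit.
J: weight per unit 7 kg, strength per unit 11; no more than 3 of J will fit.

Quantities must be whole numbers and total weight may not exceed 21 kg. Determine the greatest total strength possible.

Take 3×J: weight 21 ≤ 21, strength 3·11 = 33.
No other integer combination yields more.

33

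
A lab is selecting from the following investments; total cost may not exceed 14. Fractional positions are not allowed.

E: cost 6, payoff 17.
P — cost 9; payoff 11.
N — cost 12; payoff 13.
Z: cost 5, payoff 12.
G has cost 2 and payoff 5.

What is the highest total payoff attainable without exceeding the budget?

34

Allowing fractional choices, the relaxed optimum would be about 35.2, but investments are indivisible.
P + Z: cost 9 + 5 = 14 ≤ 14, payoff 11 + 12 = 23.
E + Z: cost 6 + 5 = 11 ≤ 14, payoff 17 + 12 = 29.
E + Z + G: cost 6 + 5 + 2 = 13 ≤ 14, payoff 17 + 12 + 5 = 34.
Best is E, Z, and G with total payoff 34.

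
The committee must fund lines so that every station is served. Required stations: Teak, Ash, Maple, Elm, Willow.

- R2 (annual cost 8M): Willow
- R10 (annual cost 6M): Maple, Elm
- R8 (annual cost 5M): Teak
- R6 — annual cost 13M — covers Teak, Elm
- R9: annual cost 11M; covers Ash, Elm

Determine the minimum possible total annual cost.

Choose R2, R10, R8, and R9: together they cover Teak, Ash, Maple, Elm, Willow — every station.
Total annual cost: 8 + 6 + 5 + 11 = 30.
No cover costs less than 30.

30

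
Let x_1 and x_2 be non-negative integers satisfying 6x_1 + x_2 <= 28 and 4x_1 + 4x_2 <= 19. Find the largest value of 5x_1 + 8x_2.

The continuous relaxation peaks at (0, 4.75) with value 38.00; rounding to a feasible lattice point costs some objective.
(x_1,x_2)=(0,4): 6·0+1·4=4≤28, 4·0+4·4=16≤19, objective 32.
(x_1,x_2)=(1,3): 6·1+1·3=9≤28, 4·1+4·3=16≤19, objective 29.
(x_1,x_2)=(0,3): 6·0+1·3=3≤28, 4·0+4·3=12≤19, objective 24.
The best lattice point is (0,4), giving 32.

32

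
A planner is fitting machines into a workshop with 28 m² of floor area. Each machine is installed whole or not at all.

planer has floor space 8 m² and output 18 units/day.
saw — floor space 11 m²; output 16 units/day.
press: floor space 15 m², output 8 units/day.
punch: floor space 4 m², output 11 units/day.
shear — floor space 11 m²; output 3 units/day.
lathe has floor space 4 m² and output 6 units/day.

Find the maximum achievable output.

Allowing fractional choices, the relaxed optimum would be about 51.5, but machines are indivisible.
planer + saw + punch + lathe: floor space 8 + 11 + 4 + 4 = 27 ≤ 28, output 18 + 16 + 11 + 6 = 51.
planer + saw + punch: floor space 8 + 11 + 4 = 23 ≤ 28, output 18 + 16 + 11 = 45.
planer + saw + lathe: floor space 8 + 11 + 4 = 23 ≤ 28, output 18 + 16 + 6 = 40.
Best is planer, saw, punch, and lathe with total output 51.

51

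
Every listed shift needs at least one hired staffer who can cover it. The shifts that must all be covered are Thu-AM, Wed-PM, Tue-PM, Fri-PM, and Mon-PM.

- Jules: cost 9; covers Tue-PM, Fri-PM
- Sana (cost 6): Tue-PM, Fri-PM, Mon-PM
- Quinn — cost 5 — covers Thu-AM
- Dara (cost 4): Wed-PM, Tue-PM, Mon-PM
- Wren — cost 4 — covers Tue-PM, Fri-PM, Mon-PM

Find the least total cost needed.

13

Choose Quinn, Dara, and Wren: together they cover Thu-AM, Wed-PM, Tue-PM, Fri-PM, Mon-PM — every shift.
Total cost: 5 + 4 + 4 = 13.
No cover costs less than 13.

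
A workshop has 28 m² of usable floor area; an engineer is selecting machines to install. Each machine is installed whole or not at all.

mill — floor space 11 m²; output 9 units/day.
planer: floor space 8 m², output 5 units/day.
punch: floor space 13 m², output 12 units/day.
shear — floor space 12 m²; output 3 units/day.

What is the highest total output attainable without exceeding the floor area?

21

Take mill and punch: floor space 11 + 13 = 24 ≤ 28, output 9 + 12 = 21.
No other feasible combination does better.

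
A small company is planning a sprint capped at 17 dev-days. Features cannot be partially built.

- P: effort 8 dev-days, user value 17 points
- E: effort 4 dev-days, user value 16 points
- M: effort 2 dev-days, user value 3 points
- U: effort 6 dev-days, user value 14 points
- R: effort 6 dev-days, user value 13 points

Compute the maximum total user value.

This is an integer program with binary decision variables.
E + U + R: effort 4 + 6 + 6 = 16 ≤ 17, user value 16 + 14 + 13 = 43.
P + M + U: effort 8 + 2 + 6 = 16 ≤ 17, user value 17 + 3 + 14 = 34.
P + E + M: effort 8 + 4 + 2 = 14 ≤ 17, user value 17 + 16 + 3 = 36.
Best is E, U, and R with total user value 43.

43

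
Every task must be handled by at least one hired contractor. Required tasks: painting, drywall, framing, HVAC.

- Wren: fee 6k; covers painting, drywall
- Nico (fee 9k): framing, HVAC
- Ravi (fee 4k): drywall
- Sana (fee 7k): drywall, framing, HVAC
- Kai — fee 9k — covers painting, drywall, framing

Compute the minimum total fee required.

13

Choose Wren and Sana: together they cover painting, drywall, framing, HVAC — every task.
Total fee: 6 + 7 = 13.
No cover costs less than 13.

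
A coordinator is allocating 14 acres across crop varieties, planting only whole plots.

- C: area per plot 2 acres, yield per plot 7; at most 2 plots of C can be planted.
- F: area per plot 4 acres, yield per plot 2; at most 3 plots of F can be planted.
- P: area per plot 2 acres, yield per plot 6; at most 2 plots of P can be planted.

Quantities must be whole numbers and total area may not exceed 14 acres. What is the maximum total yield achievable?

2×C, 1×F, and 2×P: area 12 ≤ 14, yield 2·7 + 1·2 + 2·6 = 28.
2×C and 2×P: area 8 ≤ 14, yield 2·7 + 2·6 = 26.
Best is 28.

28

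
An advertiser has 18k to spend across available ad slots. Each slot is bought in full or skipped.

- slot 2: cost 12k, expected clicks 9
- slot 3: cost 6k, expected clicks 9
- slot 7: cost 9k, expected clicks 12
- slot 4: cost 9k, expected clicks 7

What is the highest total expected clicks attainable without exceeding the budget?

slot 3 + slot 7: cost 6 + 9 = 15 ≤ 18, expected clicks 9 + 12 = 21.
slot 2 + slot 3: cost 12 + 6 = 18 ≤ 18, expected clicks 9 + 9 = 18.
slot 7 + slot 4: cost 9 + 9 = 18 ≤ 18, expected clicks 12 + 7 = 19.
Best is slot 3 and slot 7 with total expected clicks 21.

21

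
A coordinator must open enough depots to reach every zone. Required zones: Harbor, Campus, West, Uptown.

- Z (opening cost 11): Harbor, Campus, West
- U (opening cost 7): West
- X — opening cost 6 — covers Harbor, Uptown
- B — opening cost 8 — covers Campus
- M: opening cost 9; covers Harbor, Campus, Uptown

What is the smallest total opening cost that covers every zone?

This is an integer covering problem.
The greedy cost-per-new-zone heuristic would pick X and Z for 17, but a cheaper cover exists.
Choose U and M: together they cover Harbor, Campus, West, Uptown — every zone.
Total opening cost: 7 + 9 = 16.
No cover costs less than 16.

16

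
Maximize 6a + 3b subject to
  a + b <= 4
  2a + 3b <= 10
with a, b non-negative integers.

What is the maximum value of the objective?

(a,b)=(4,0) is feasible, giving 24.
(a,b)=(3,1) is feasible, giving 21.
(a,b)=(3,0) is feasible, giving 18.
No feasible integer point exceeds 24.

24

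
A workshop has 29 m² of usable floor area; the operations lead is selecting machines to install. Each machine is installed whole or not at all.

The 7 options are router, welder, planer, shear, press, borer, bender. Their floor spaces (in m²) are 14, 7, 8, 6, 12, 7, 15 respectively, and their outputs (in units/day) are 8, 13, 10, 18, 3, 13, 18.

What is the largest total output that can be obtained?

54

Treat it as a binary knapsack problem.
Allowing fractional choices, the relaxed optimum would be about 55.2, but machines are indivisible.
welder + shear + bender: floor space 7 + 6 + 15 = 28 ≤ 29, output 13 + 18 + 18 = 49.
welder + planer + shear + borer: floor space 7 + 8 + 6 + 7 = 28 ≤ 29, output 13 + 10 + 18 + 13 = 54.
Best is welder, planer, shear, and borer with total output 54.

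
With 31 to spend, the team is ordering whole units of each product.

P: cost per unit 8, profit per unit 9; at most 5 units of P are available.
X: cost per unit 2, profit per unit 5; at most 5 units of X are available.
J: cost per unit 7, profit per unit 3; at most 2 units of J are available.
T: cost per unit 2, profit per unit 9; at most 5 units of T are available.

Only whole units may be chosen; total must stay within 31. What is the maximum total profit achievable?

1×P, 4×X, and 5×T: cost 26 ≤ 31, profit 1·9 + 4·5 + 5·9 = 74.
1×P, 5×X, and 5×T: cost 28 ≤ 31, profit 1·9 + 5·5 + 5·9 = 79.
Best is 79.

79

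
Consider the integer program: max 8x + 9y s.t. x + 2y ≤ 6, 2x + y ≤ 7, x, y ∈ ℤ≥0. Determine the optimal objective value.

34

The continuous relaxation peaks at (2.67, 1.67) with value 36.33; rounding to a feasible lattice point costs some objective.
(x,y)=(2,2) is feasible, giving 34.
(x,y)=(3,1) is feasible, giving 33.
(x,y)=(1,2) is feasible, giving 26.
The best lattice point is (2,2), giving 34.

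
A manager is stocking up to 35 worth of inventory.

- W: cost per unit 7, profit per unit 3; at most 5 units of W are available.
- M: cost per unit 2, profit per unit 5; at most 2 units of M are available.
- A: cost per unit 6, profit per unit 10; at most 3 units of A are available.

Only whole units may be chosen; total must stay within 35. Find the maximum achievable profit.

43

1×W, 2×M, and 3×A: cost 29 ≤ 35, profit 1·3 + 2·5 + 3·10 = 43.
2×W, 1×M, and 3×A: cost 34 ≤ 35, profit 2·3 + 1·5 + 3·10 = 41.
Best is 43.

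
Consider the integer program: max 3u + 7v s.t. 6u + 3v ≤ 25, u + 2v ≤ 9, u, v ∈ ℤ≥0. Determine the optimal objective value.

31

(u,v)=(1,4): 6·1+3·4=18≤25, 1·1+2·4=9≤9, objective 31.
(u,v)=(0,4): 6·0+3·4=12≤25, 1·0+2·4=8≤9, objective 28.
(u,v)=(2,3): 6·2+3·3=21≤25, 1·2+2·3=8≤9, objective 27.
No feasible integer point exceeds 31.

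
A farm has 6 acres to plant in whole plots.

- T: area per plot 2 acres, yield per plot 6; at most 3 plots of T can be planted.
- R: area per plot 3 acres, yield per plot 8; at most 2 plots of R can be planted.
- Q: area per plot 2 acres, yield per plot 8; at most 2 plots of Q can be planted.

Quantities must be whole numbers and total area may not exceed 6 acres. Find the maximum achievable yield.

Q has the best ratio (8/2); taking only Q gives at most 2×8 = 16 (stopped by the supply cap of 2).
Mixing does better — 1×T and 2×Q: area 6 ≤ 6, yield 1·6 + 2·8 = 22.

22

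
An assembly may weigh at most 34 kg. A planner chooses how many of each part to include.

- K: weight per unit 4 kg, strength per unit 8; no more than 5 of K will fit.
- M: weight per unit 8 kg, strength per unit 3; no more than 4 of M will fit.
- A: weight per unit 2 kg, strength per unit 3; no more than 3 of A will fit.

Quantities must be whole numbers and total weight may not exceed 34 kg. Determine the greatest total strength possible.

52

This is a bounded integer knapsack.
K has the best ratio (8/4); taking only K gives at most 5×8 = 40 (stopped by the supply cap of 5).
Mixing does better — 5×K, 1×M, and 3×A: weight 34 ≤ 34, strength 5·8 + 1·3 + 3·3 = 52.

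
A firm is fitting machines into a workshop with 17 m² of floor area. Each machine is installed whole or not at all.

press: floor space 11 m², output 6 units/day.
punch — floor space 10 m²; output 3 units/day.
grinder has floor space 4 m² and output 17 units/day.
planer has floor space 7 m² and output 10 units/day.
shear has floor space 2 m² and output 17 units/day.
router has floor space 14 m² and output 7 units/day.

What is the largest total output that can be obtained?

44

This is an integer program with binary decision variables.
Take grinder, planer, and shear: floor space 4 + 7 + 2 = 13 ≤ 17, output 17 + 10 + 17 = 44.
No other feasible combination does better.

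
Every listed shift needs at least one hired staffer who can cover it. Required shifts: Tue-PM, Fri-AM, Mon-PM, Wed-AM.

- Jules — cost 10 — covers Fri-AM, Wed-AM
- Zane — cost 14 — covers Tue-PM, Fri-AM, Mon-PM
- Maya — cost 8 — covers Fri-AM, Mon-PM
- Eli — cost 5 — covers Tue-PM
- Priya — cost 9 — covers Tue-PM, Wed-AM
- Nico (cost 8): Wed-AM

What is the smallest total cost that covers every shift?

This is an integer covering problem.
Choose Maya and Priya: together they cover Tue-PM, Fri-AM, Mon-PM, Wed-AM — every shift.
Total cost: 8 + 9 = 17.
No cover costs less than 17.

17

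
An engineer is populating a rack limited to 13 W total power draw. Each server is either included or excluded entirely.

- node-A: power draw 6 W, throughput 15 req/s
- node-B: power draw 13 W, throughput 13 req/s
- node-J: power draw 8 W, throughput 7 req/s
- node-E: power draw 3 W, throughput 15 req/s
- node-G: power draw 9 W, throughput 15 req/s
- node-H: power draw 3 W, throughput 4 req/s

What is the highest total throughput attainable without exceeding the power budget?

34

This is an integer program with binary decision variables.
Allowing fractional choices, the relaxed optimum would be about 36.7, but servers are indivisible.
node-A + node-E: power draw 6 + 3 = 9 ≤ 13, throughput 15 + 15 = 30.
node-A + node-E + node-H: power draw 6 + 3 + 3 = 12 ≤ 13, throughput 15 + 15 + 4 = 34.
node-E + node-G: power draw 3 + 9 = 12 ≤ 13, throughput 15 + 15 = 30.
Best is node-A, node-E, and node-H with total throughput 34.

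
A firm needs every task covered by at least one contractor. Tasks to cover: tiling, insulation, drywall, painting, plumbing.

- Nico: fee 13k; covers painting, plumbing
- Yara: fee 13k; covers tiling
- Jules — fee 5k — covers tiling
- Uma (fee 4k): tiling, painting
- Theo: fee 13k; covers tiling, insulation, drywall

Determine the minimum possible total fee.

The greedy cost-per-new-task heuristic would pick Uma, Theo, and Nico for 30, but a cheaper cover exists.
Choose Nico and Theo: together they cover tiling, insulation, drywall, painting, plumbing — every task.
Total fee: 13 + 13 = 26.
No cover costs less than 26.

26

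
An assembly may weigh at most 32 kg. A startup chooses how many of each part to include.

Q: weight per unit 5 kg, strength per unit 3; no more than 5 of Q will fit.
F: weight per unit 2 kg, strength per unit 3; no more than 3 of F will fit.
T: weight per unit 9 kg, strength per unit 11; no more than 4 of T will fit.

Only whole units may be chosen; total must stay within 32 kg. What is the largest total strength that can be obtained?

2×F and 3×T: weight 31 ≤ 32, strength 2·3 + 3·11 = 39.
1×F and 3×T: weight 29 ≤ 32, strength 1·3 + 3·11 = 36.
Best is 39.

39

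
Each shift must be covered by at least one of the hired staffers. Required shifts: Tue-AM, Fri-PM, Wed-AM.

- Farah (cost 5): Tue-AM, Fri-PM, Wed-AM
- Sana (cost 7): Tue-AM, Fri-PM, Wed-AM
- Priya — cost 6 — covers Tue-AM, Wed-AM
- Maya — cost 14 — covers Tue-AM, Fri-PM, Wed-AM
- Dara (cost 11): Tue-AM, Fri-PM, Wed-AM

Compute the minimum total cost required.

5

Farah alone covers Tue-AM, Fri-PM, Wed-AM — every shift.
Total cost: 5.
No cover costs less than 5.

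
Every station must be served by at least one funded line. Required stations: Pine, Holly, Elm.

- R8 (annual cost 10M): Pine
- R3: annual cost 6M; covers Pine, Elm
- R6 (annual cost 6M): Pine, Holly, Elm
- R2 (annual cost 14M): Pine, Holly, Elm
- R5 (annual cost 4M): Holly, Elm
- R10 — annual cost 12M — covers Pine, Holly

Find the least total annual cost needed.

6

This is a weighted set-cover instance.
R6 alone covers Pine, Holly, Elm — every station.
Total annual cost: 6.
No cover costs less than 6.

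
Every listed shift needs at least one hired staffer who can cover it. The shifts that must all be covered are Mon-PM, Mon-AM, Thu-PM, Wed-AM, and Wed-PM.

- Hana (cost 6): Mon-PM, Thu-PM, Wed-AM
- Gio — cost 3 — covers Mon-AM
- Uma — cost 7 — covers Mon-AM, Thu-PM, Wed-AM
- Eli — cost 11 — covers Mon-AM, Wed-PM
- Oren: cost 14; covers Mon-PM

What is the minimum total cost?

17

The greedy cost-per-new-shift heuristic would pick Hana, Gio, and Eli for 20, but a cheaper cover exists.
Choose Hana and Eli: together they cover Mon-PM, Mon-AM, Thu-PM, Wed-AM, Wed-PM — every shift.
Total cost: 6 + 11 = 17.
No cover costs less than 17.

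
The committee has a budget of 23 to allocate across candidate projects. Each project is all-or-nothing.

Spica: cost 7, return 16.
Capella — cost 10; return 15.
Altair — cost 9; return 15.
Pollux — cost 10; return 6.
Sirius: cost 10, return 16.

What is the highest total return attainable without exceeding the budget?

Spica + Altair: cost 7 + 9 = 16 ≤ 23, return 16 + 15 = 31.
Spica + Sirius: cost 7 + 10 = 17 ≤ 23, return 16 + 16 = 32.
Best is Spica and Sirius with total return 32.

32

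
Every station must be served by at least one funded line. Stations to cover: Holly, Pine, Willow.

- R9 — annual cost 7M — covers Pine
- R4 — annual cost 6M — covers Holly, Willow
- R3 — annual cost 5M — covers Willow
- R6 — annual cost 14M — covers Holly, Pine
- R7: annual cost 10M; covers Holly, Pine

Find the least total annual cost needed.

13

This is a weighted set-cover instance.
Choose R9 and R4: together they cover Holly, Pine, Willow — every station.
Total annual cost: 7 + 6 = 13.
No cover costs less than 13.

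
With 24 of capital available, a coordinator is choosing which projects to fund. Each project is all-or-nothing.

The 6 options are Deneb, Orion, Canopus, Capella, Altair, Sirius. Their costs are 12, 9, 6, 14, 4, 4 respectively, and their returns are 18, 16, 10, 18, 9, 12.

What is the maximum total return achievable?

Take Orion, Canopus, Altair, and Sirius: cost 9 + 6 + 4 + 4 = 23 ≤ 24, return 16 + 10 + 9 + 12 = 47.
No other feasible combination does better.

47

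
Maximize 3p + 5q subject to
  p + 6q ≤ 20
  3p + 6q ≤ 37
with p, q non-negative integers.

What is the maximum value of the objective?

36

The continuous relaxation peaks at (12.3, 0) with value 37.00; rounding to a feasible lattice point costs some objective.
(p,q)=(12,0) is feasible, giving 36.
(p,q)=(11,0) is feasible, giving 33.
No feasible integer point exceeds 36.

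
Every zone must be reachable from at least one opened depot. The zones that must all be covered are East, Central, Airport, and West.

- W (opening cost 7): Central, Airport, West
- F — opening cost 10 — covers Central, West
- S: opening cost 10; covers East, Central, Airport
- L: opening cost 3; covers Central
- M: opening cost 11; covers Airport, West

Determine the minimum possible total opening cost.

Choose W and S: together they cover East, Central, Airport, West — every zone.
Total opening cost: 7 + 10 = 17.
No cover costs less than 17.

17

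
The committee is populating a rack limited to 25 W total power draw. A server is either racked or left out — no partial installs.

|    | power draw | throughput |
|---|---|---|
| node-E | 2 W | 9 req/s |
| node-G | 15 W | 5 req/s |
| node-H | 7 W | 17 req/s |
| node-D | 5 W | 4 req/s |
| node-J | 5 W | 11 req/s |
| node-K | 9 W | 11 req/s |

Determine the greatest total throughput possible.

48

Allowing fractional choices, the relaxed optimum would be about 49.6, but servers are indivisible.
node-E + node-H + node-D + node-K: power draw 2 + 7 + 5 + 9 = 23 ≤ 25, throughput 9 + 17 + 4 + 11 = 41.
node-E + node-H + node-D + node-J: power draw 2 + 7 + 5 + 5 = 19 ≤ 25, throughput 9 + 17 + 4 + 11 = 41.
node-E + node-H + node-J + node-K: power draw 2 + 7 + 5 + 9 = 23 ≤ 25, throughput 9 + 17 + 11 + 11 = 48.
Best is node-E, node-H, node-J, and node-K with total throughput 48.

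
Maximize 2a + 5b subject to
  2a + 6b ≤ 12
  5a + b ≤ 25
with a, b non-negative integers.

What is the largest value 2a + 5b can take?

11

The continuous relaxation peaks at (4.93, 0.357) with value 11.64; rounding to a feasible lattice point costs some objective.
(a,b)=(3,1): 2·3+6·1=12≤12, 5·3+1·1=16≤25, objective 11.
(a,b)=(5,0): 2·5+6·0=10≤12, 5·5+1·0=25≤25, objective 10.
(a,b)=(2,1): 2·2+6·1=10≤12, 5·2+1·1=11≤25, objective 9.
Maximum is 11 at (a,b)=(3,1).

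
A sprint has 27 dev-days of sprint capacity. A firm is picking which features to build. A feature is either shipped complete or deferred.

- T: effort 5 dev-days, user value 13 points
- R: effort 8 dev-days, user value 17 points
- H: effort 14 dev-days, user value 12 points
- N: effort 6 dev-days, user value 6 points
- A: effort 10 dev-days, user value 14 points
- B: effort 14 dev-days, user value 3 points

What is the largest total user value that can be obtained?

44

R + N + A: effort 8 + 6 + 10 = 24 ≤ 27, user value 17 + 6 + 14 = 37.
T + R + H: effort 5 + 8 + 14 = 27 ≤ 27, user value 13 + 17 + 12 = 42.
T + R + A: effort 5 + 8 + 10 = 23 ≤ 27, user value 13 + 17 + 14 = 44.
Best is T, R, and A with total user value 44.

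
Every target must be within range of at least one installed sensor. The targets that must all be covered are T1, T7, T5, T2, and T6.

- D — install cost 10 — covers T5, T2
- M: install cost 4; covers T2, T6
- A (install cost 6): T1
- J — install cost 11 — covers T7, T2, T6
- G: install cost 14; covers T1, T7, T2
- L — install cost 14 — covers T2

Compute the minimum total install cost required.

The greedy cost-per-new-target heuristic would pick M, A, D, and J for 31, but a cheaper cover exists.
Choose D, A, and J: together they cover T1, T7, T5, T2, T6 — every target.
Total install cost: 10 + 6 + 11 = 27.
No cover costs less than 27.

27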